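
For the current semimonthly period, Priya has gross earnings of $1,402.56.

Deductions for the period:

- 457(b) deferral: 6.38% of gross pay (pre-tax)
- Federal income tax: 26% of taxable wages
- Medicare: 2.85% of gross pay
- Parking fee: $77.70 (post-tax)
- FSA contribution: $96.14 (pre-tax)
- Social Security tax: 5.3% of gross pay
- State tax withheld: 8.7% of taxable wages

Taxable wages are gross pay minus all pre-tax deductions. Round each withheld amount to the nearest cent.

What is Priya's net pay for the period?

FSA contribution: $96.14
457(b) deferral: $1,402.56 × 0.0638 = $89.48
Pre-tax total = $96.14 + $89.48 = $185.62
Taxable wages = $1,402.56 − $185.62 = $1,216.94
Federal income tax: $1,216.94 × 0.26 = $316.40
State tax withheld: $1,216.94 × 0.087 = $105.87
Medicare: $1,402.56 × 0.0285 = $39.97
Social Security tax: $1,402.56 × 0.053 = $74.34
Parking fee: $77.70
Total deductions = $96.14 + $89.48 + $316.40 + $105.87 + $39.97 + $74.34 + $77.70 = $799.90
Net pay = $1,402.56 − $799.90 = $602.66

$602.66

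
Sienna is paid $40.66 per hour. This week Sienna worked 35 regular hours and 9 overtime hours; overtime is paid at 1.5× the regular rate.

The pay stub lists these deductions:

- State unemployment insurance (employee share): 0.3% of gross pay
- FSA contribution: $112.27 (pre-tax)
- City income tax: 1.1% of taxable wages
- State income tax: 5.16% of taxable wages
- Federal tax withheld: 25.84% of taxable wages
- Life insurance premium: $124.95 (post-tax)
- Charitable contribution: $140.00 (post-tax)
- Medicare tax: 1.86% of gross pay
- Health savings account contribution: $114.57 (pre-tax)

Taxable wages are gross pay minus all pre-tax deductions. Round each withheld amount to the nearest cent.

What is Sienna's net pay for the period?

Regular pay: 35 × $40.66 = $1423.10
Overtime pay: 9 × $40.66 × 1.5 = $548.91
Gross pay = $1423.10 + $548.91 = $1972.01
FSA contribution: $112.27
Health savings account contribution: $114.57
Pre-tax total = $112.27 + $114.57 = $226.84
Taxable wages = $1972.01 − $226.84 = $1745.17
Federal tax withheld: $1745.17 × 0.2584 = $450.95
State income tax: $1745.17 × 0.0516 = $90.05
City income tax: $1745.17 × 0.011 = $19.20
State unemployment insurance (employee share): $1972.01 × 0.003 = $5.92
Medicare tax: $1972.01 × 0.0186 = $36.68
Life insurance premium: $124.95
Charitable contribution: $140.00
Total deductions = $112.27 + $114.57 + $450.95 + $90.05 + $19.20 + $5.92 + $36.68 + $124.95 + $140.00 = $1094.59
Net pay = $1972.01 − $1094.59 = $877.42

$877.42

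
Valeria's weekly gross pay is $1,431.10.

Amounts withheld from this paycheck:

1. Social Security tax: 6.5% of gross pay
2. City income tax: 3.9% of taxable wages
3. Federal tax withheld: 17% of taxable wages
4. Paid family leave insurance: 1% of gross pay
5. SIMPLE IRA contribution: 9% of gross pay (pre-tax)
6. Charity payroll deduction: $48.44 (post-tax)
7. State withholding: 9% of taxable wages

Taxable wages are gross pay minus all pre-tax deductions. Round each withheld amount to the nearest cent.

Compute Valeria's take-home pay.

SIMPLE IRA contribution: $1,431.10 × 0.09 = $128.80
Taxable wages = $1,431.10 − $128.80 = $1,302.30
State withholding: $1,302.30 × 0.09 = $117.21
City income tax: $1,302.30 × 0.039 = $50.79
Federal tax withheld: $1,302.30 × 0.17 = $221.39
Social Security tax: $1,431.10 × 0.065 = $93.02
Paid family leave insurance: $1,431.10 × 0.01 = $14.31
Charity payroll deduction: $48.44
Total deductions = $128.80 + $117.21 + $50.79 + $221.39 + $93.02 + $14.31 + $48.44 = $673.96
Net pay = $1,431.10 − $673.96 = $757.14

$757.14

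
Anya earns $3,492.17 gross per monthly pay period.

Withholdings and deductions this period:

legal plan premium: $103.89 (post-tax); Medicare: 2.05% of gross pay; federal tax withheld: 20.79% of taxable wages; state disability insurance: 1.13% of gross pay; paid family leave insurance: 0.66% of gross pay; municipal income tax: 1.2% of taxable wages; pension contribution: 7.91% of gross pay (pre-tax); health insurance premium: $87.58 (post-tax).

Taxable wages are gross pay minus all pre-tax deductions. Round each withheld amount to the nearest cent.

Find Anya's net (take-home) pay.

$2,183.19

Pension contribution: $3,492.17 × 0.0791 = $276.23
Taxable wages = $3,492.17 − $276.23 = $3,215.94
Federal tax withheld: $3,215.94 × 0.2079 = $668.59
Municipal income tax: $3,215.94 × 0.012 = $38.59
Medicare: $3,492.17 × 0.0205 = $71.59
State disability insurance: $3,492.17 × 0.0113 = $39.46
Paid family leave insurance: $3,492.17 × 0.0066 = $23.05
Legal plan premium: $103.89
Health insurance premium: $87.58
Total deductions = $276.23 + $668.59 + $38.59 + $71.59 + $39.46 + $23.05 + $103.89 + $87.58 = $1,308.98
Net pay = $3,492.17 − $1,308.98 = $2,183.19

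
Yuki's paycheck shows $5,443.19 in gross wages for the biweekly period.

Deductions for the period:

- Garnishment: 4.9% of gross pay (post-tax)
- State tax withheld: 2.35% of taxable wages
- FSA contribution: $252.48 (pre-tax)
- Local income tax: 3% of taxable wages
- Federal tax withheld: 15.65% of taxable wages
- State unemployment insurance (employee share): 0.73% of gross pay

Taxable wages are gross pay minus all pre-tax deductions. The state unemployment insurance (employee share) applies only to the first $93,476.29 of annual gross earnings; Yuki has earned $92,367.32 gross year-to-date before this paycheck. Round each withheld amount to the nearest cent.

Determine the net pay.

$3,825.84

FSA contribution: $252.48
Taxable wages = $5,443.19 − $252.48 = $5,190.71
Local income tax: $5,190.71 × 0.03 = $155.72
Federal tax withheld: $5,190.71 × 0.1565 = $812.35
State tax withheld: $5,190.71 × 0.0235 = $121.98
State unemployment insurance (employee share): only $93,476.29 − $92,367.32 = $1,108.97 of this check is subject → $1,108.97 × 0.0073 = $8.10
Garnishment: $5,443.19 × 0.049 = $266.72
Total deductions = $252.48 + $155.72 + $812.35 + $121.98 + $8.10 + $266.72 = $1,617.35
Net pay = $5,443.19 − $1,617.35 = $3,825.84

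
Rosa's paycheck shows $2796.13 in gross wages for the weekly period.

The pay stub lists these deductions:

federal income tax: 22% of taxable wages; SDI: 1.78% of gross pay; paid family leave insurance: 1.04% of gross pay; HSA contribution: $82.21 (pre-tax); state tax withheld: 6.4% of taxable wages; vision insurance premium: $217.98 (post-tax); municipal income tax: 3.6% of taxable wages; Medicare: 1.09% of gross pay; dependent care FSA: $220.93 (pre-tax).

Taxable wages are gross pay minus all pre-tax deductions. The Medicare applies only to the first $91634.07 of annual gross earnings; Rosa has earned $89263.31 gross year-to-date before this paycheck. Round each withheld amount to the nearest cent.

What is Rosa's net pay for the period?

HSA contribution: $82.21
Dependent care FSA: $220.93
Pre-tax total = $82.21 + $220.93 = $303.14
Taxable wages = $2796.13 − $303.14 = $2492.99
Municipal income tax: $2492.99 × 0.036 = $89.75
Federal income tax: $2492.99 × 0.22 = $548.46
State tax withheld: $2492.99 × 0.064 = $159.55
Paid family leave insurance: $2796.13 × 0.0104 = $29.08
SDI: $2796.13 × 0.0178 = $49.77
Medicare: only $91634.07 − $89263.31 = $2370.76 of this check is subject → $2370.76 × 0.0109 = $25.84
Vision insurance premium: $217.98
Total deductions = $82.21 + $220.93 + $89.75 + $548.46 + $159.55 + $29.08 + $49.77 + $25.84 + $217.98 = $1423.57
Net pay = $2796.13 − $1423.57 = $1372.56

$1372.56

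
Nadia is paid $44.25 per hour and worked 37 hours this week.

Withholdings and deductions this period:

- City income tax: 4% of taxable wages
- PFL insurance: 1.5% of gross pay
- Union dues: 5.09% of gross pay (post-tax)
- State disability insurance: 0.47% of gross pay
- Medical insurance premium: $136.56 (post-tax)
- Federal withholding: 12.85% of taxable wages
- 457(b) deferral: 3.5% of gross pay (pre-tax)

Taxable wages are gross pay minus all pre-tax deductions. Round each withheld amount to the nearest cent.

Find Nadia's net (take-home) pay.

$1,061.57

Gross pay: 37 × $44.25 = $1,637.25
457(b) deferral: $1,637.25 × 0.035 = $57.30
Taxable wages = $1,637.25 − $57.30 = $1,579.95
Federal withholding: $1,579.95 × 0.1285 = $203.02
City income tax: $1,579.95 × 0.04 = $63.20
PFL insurance: $1,637.25 × 0.015 = $24.56
State disability insurance: $1,637.25 × 0.0047 = $7.70
Union dues: $1,637.25 × 0.0509 = $83.34
Medical insurance premium: $136.56
Total deductions = $57.30 + $203.02 + $63.20 + $24.56 + $7.70 + $83.34 + $136.56 = $575.68
Net pay = $1,637.25 − $575.68 = $1,061.57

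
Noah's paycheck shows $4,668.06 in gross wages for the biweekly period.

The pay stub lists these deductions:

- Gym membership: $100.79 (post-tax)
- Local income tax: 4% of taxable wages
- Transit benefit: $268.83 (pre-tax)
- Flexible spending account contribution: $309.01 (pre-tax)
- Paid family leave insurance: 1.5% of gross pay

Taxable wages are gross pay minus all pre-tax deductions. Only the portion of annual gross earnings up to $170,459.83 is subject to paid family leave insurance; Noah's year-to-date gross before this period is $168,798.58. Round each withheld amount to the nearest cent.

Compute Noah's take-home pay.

$3,800.90

Transit benefit: $268.83
Flexible spending account contribution: $309.01
Pre-tax total = $268.83 + $309.01 = $577.84
Taxable wages = $4,668.06 − $577.84 = $4,090.22
Local income tax: $4,090.22 × 0.04 = $163.61
Paid family leave insurance: only $170,459.83 − $168,798.58 = $1,661.25 of this check is subject → $1,661.25 × 0.015 = $24.92
Gym membership: $100.79
Total deductions = $268.83 + $309.01 + $163.61 + $24.92 + $100.79 = $867.16
Net pay = $4,668.06 − $867.16 = $3,800.90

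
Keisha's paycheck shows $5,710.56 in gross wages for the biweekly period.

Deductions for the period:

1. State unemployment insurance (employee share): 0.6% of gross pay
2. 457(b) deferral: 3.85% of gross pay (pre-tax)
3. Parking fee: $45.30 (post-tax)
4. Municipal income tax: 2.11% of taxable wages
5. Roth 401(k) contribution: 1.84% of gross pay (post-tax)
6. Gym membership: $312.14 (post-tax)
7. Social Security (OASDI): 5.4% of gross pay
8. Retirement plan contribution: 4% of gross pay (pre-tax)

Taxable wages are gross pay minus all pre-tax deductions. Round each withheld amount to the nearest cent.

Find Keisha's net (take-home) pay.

$4,346.11

457(b) deferral: $5,710.56 × 0.0385 = $219.86
Retirement plan contribution: $5,710.56 × 0.04 = $228.42
Pre-tax total = $219.86 + $228.42 = $448.28
Taxable wages = $5,710.56 − $448.28 = $5,262.28
Municipal income tax: $5,262.28 × 0.0211 = $111.03
State unemployment insurance (employee share): $5,710.56 × 0.006 = $34.26
Social Security (OASDI): $5,710.56 × 0.054 = $308.37
Roth 401(k) contribution: $5,710.56 × 0.0184 = $105.07
Parking fee: $45.30
Gym membership: $312.14
Total deductions = $219.86 + $228.42 + $111.03 + $34.26 + $308.37 + $105.07 + $45.30 + $312.14 = $1,364.45
Net pay = $5,710.56 − $1,364.45 = $4,346.11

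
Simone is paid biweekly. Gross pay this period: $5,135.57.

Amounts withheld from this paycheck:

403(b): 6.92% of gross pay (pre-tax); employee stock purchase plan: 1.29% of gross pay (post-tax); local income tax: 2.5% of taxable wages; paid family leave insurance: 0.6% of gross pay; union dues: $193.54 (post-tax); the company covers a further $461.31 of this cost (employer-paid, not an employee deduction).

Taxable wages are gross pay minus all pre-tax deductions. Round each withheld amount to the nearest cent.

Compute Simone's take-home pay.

403(b): $5,135.57 × 0.0692 = $355.38
Taxable wages = $5,135.57 − $355.38 = $4,780.19
Local income tax: $4,780.19 × 0.025 = $119.50
Paid family leave insurance: $5,135.57 × 0.006 = $30.81
Employee stock purchase plan: $5,135.57 × 0.0129 = $66.25
Union dues: $193.54
(Employer's $461.31 toward union dues is not withheld from the employee.)
Total deductions = $355.38 + $119.50 + $30.81 + $66.25 + $193.54 = $765.48
Net pay = $5,135.57 − $765.48 = $4,370.09

$4,370.09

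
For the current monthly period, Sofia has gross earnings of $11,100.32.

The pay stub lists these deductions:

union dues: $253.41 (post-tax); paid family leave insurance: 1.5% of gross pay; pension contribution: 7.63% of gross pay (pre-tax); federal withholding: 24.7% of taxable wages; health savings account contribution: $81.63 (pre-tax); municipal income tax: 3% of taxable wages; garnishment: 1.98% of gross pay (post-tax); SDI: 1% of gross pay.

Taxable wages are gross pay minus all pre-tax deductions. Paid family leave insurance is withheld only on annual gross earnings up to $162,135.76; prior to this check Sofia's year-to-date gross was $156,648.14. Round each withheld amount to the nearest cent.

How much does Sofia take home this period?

Health savings account contribution: $81.63
Pension contribution: $11,100.32 × 0.0763 = $846.95
Pre-tax total = $81.63 + $846.95 = $928.58
Taxable wages = $11,100.32 − $928.58 = $10,171.74
Municipal income tax: $10,171.74 × 0.03 = $305.15
Federal withholding: $10,171.74 × 0.247 = $2,512.42
SDI: $11,100.32 × 0.01 = $111.00
Paid family leave insurance: only $162,135.76 − $156,648.14 = $5,487.62 of this check is subject → $5,487.62 × 0.015 = $82.31
Garnishment: $11,100.32 × 0.0198 = $219.79
Union dues: $253.41
Total deductions = $81.63 + $846.95 + $305.15 + $2,512.42 + $111.00 + $82.31 + $219.79 + $253.41 = $4,412.66
Net pay = $11,100.32 − $4,412.66 = $6,687.66

$6,687.66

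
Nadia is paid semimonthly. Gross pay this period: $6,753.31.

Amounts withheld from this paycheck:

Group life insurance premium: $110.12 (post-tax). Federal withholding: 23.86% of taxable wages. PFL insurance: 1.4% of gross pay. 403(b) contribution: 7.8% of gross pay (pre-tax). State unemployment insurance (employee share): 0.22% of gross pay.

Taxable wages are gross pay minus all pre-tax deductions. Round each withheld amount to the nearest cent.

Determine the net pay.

$4,521.37

403(b) contribution: $6,753.31 × 0.078 = $526.76
Taxable wages = $6,753.31 − $526.76 = $6,226.55
Federal withholding: $6,226.55 × 0.2386 = $1,485.65
PFL insurance: $6,753.31 × 0.014 = $94.55
State unemployment insurance (employee share): $6,753.31 × 0.0022 = $14.86
Group life insurance premium: $110.12
Total deductions = $526.76 + $1,485.65 + $94.55 + $14.86 + $110.12 = $2,231.94
Net pay = $6,753.31 − $2,231.94 = $4,521.37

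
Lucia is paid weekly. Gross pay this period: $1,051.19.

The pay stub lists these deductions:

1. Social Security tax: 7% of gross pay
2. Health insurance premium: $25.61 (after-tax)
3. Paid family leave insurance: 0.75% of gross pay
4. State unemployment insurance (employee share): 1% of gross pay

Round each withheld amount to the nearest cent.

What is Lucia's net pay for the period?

$933.61

Social Security tax: $1,051.19 × 0.07 = $73.58
State unemployment insurance (employee share): $1,051.19 × 0.01 = $10.51
Paid family leave insurance: $1,051.19 × 0.0075 = $7.88
Health insurance premium: $25.61
Total deductions = $73.58 + $10.51 + $7.88 + $25.61 = $117.58
Net pay = $1,051.19 − $117.58 = $933.61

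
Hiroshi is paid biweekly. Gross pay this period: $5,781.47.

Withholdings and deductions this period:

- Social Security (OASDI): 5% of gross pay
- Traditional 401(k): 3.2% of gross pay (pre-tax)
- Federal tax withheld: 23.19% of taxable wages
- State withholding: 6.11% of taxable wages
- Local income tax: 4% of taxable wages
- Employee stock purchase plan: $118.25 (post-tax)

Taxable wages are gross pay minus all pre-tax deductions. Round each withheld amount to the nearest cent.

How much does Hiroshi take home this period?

Traditional 401(k): $5,781.47 × 0.032 = $185.01
Taxable wages = $5,781.47 − $185.01 = $5,596.46
Federal tax withheld: $5,596.46 × 0.2319 = $1,297.82
Local income tax: $5,596.46 × 0.04 = $223.86
State withholding: $5,596.46 × 0.0611 = $341.94
Social Security (OASDI): $5,781.47 × 0.05 = $289.07
Employee stock purchase plan: $118.25
Total deductions = $185.01 + $1,297.82 + $223.86 + $341.94 + $289.07 + $118.25 = $2,455.95
Net pay = $5,781.47 − $2,455.95 = $3,325.52

$3,325.52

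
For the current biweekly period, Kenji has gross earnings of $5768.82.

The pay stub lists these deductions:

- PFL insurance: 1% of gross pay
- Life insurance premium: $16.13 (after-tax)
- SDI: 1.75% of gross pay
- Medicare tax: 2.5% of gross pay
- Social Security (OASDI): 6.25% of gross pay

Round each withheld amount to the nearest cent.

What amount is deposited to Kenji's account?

$5089.28

SDI: $5768.82 × 0.0175 = $100.95
Medicare tax: $5768.82 × 0.025 = $144.22
Social Security (OASDI): $5768.82 × 0.0625 = $360.55
PFL insurance: $5768.82 × 0.01 = $57.69
Life insurance premium: $16.13
Total deductions = $100.95 + $144.22 + $360.55 + $57.69 + $16.13 = $679.54
Net pay = $5768.82 − $679.54 = $5089.28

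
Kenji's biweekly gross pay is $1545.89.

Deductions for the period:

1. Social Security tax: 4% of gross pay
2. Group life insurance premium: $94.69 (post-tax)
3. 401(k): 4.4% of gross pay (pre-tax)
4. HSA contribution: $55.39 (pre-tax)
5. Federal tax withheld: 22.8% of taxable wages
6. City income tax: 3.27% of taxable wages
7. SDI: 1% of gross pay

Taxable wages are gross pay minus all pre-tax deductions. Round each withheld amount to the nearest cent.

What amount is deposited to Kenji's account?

$879.64

HSA contribution: $55.39
401(k): $1545.89 × 0.044 = $68.02
Pre-tax total = $55.39 + $68.02 = $123.41
Taxable wages = $1545.89 − $123.41 = $1422.48
Federal tax withheld: $1422.48 × 0.228 = $324.33
City income tax: $1422.48 × 0.0327 = $46.52
Social Security tax: $1545.89 × 0.04 = $61.84
SDI: $1545.89 × 0.01 = $15.46
Group life insurance premium: $94.69
Total deductions = $55.39 + $68.02 + $324.33 + $46.52 + $61.84 + $15.46 + $94.69 = $666.25
Net pay = $1545.89 − $666.25 = $879.64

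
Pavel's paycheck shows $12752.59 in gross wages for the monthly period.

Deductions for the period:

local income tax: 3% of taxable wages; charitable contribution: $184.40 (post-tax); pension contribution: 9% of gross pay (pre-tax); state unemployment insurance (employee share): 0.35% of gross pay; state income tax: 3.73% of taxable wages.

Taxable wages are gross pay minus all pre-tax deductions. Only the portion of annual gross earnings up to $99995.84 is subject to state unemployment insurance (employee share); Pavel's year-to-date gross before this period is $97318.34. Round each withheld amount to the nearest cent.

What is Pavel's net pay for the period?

Pension contribution: $12752.59 × 0.09 = $1147.73
Taxable wages = $12752.59 − $1147.73 = $11604.86
Local income tax: $11604.86 × 0.03 = $348.15
State income tax: $11604.86 × 0.0373 = $432.86
State unemployment insurance (employee share): only $99995.84 − $97318.34 = $2677.50 of this check is subject → $2677.50 × 0.0035 = $9.37
Charitable contribution: $184.40
Total deductions = $1147.73 + $348.15 + $432.86 + $9.37 + $184.40 = $2122.51
Net pay = $12752.59 − $2122.51 = $10630.08

$10630.08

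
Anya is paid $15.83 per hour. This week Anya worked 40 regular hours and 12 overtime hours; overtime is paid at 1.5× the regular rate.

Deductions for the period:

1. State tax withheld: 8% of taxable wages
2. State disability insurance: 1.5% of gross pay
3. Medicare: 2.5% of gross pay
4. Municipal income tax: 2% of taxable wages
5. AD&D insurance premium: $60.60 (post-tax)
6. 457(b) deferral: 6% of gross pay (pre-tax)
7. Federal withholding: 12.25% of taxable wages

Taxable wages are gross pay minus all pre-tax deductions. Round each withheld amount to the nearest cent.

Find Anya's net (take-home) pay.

Regular pay: 40 × $15.83 = $633.20
Overtime pay: 12 × $15.83 × 1.5 = $284.94
Gross pay = $633.20 + $284.94 = $918.14
457(b) deferral: $918.14 × 0.06 = $55.09
Taxable wages = $918.14 − $55.09 = $863.05
State tax withheld: $863.05 × 0.08 = $69.04
Municipal income tax: $863.05 × 0.02 = $17.26
Federal withholding: $863.05 × 0.1225 = $105.72
State disability insurance: $918.14 × 0.015 = $13.77
Medicare: $918.14 × 0.025 = $22.95
AD&D insurance premium: $60.60
Total deductions = $55.09 + $69.04 + $17.26 + $105.72 + $13.77 + $22.95 + $60.60 = $344.43
Net pay = $918.14 − $344.43 = $573.71

$573.71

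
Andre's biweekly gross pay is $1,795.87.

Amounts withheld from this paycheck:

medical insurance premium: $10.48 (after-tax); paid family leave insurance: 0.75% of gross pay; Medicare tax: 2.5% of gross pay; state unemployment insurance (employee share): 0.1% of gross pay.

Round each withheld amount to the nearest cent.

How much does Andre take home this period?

$1,725.22

State unemployment insurance (employee share): $1,795.87 × 0.001 = $1.80
Medicare tax: $1,795.87 × 0.025 = $44.90
Paid family leave insurance: $1,795.87 × 0.0075 = $13.47
Medical insurance premium: $10.48
Total deductions = $1.80 + $44.90 + $13.47 + $10.48 = $70.65
Net pay = $1,795.87 − $70.65 = $1,725.22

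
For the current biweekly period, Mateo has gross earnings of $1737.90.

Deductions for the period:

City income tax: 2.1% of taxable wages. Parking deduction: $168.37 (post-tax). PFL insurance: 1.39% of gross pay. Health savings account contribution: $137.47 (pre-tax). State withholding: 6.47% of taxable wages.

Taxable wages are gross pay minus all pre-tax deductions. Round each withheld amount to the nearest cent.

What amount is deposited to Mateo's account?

Health savings account contribution: $137.47
Taxable wages = $1737.90 − $137.47 = $1600.43
City income tax: $1600.43 × 0.021 = $33.61
State withholding: $1600.43 × 0.0647 = $103.55
PFL insurance: $1737.90 × 0.0139 = $24.16
Parking deduction: $168.37
Total deductions = $137.47 + $33.61 + $103.55 + $24.16 + $168.37 = $467.16
Net pay = $1737.90 − $467.16 = $1270.74

$1270.74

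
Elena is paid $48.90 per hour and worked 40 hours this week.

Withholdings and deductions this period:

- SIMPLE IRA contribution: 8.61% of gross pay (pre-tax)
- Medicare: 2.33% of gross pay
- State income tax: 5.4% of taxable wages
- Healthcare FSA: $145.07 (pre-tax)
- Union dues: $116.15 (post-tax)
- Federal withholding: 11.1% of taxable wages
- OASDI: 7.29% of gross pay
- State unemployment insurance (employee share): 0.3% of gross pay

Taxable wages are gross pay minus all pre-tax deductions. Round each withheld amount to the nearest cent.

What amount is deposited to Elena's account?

$1,061.32

Gross pay: 40 × $48.90 = $1,956.00
Healthcare FSA: $145.07
SIMPLE IRA contribution: $1,956.00 × 0.0861 = $168.41
Pre-tax total = $145.07 + $168.41 = $313.48
Taxable wages = $1,956.00 − $313.48 = $1,642.52
Federal withholding: $1,642.52 × 0.111 = $182.32
State income tax: $1,642.52 × 0.054 = $88.70
State unemployment insurance (employee share): $1,956.00 × 0.003 = $5.87
Medicare: $1,956.00 × 0.0233 = $45.57
OASDI: $1,956.00 × 0.0729 = $142.59
Union dues: $116.15
Total deductions = $145.07 + $168.41 + $182.32 + $88.70 + $5.87 + $45.57 + $142.59 + $116.15 = $894.68
Net pay = $1,956.00 − $894.68 = $1,061.32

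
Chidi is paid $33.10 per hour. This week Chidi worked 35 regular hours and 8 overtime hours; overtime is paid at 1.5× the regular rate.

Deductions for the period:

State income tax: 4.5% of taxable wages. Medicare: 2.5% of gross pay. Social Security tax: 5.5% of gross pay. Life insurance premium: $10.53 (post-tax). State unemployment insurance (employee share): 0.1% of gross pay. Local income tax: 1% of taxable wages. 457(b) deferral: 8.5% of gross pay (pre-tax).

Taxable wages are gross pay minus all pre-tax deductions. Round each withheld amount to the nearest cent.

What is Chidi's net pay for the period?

$1,208.64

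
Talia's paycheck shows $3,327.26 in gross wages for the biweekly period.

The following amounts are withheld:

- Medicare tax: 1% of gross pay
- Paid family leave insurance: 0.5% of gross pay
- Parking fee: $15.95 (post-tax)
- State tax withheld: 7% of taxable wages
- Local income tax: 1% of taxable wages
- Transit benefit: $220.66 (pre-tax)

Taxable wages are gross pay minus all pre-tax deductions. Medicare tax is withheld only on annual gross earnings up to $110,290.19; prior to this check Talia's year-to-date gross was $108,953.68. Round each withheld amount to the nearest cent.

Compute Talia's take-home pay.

$2,812.11

Transit benefit: $220.66
Taxable wages = $3,327.26 − $220.66 = $3,106.60
Local income tax: $3,106.60 × 0.01 = $31.07
State tax withheld: $3,106.60 × 0.07 = $217.46
Medicare tax: only $110,290.19 − $108,953.68 = $1,336.51 of this check is subject → $1,336.51 × 0.01 = $13.37
Paid family leave insurance: $3,327.26 × 0.005 = $16.64
Parking fee: $15.95
Total deductions = $220.66 + $31.07 + $217.46 + $13.37 + $16.64 + $15.95 = $515.15
Net pay = $3,327.26 − $515.15 = $2,812.11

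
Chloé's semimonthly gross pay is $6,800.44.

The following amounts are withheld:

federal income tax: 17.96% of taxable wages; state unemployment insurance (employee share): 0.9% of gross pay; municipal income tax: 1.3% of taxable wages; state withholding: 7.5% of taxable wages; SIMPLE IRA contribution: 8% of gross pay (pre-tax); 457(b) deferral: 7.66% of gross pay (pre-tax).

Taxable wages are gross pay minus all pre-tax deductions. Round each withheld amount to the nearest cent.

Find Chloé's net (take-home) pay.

457(b) deferral: $6,800.44 × 0.0766 = $520.91
SIMPLE IRA contribution: $6,800.44 × 0.08 = $544.04
Pre-tax total = $520.91 + $544.04 = $1,064.95
Taxable wages = $6,800.44 − $1,064.95 = $5,735.49
Municipal income tax: $5,735.49 × 0.013 = $74.56
State withholding: $5,735.49 × 0.075 = $430.16
Federal income tax: $5,735.49 × 0.1796 = $1,030.09
State unemployment insurance (employee share): $6,800.44 × 0.009 = $61.20
Total deductions = $520.91 + $544.04 + $74.56 + $430.16 + $1,030.09 + $61.20 = $2,660.96
Net pay = $6,800.44 − $2,660.96 = $4,139.48

$4,139.48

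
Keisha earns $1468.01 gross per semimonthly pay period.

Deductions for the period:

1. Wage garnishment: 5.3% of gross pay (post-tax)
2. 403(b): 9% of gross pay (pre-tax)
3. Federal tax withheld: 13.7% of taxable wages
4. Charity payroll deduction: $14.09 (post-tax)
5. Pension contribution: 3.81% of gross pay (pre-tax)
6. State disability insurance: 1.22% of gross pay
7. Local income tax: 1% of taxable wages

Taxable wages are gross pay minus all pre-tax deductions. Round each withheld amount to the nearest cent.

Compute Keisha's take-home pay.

403(b): $1468.01 × 0.09 = $132.12
Pension contribution: $1468.01 × 0.0381 = $55.93
Pre-tax total = $132.12 + $55.93 = $188.05
Taxable wages = $1468.01 − $188.05 = $1279.96
Local income tax: $1279.96 × 0.01 = $12.80
Federal tax withheld: $1279.96 × 0.137 = $175.35
State disability insurance: $1468.01 × 0.0122 = $17.91
Wage garnishment: $1468.01 × 0.053 = $77.80
Charity payroll deduction: $14.09
Total deductions = $132.12 + $55.93 + $12.80 + $175.35 + $17.91 + $77.80 + $14.09 = $486.00
Net pay = $1468.01 − $486.00 = $982.01

$982.01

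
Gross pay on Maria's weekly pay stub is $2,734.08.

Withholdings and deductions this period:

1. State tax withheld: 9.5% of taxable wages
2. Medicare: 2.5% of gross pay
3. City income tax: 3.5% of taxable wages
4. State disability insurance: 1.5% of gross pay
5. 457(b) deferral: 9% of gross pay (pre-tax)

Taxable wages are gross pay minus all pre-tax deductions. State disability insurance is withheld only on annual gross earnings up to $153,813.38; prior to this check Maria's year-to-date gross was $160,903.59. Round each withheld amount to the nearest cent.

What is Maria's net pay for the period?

$2,096.22

457(b) deferral: $2,734.08 × 0.09 = $246.07
Taxable wages = $2,734.08 − $246.07 = $2,488.01
City income tax: $2,488.01 × 0.035 = $87.08
State tax withheld: $2,488.01 × 0.095 = $236.36
State disability insurance: annual cap $153,813.38 already reached (YTD $160,903.59), so $0.00
Medicare: $2,734.08 × 0.025 = $68.35
Total deductions = $246.07 + $87.08 + $236.36 + $0.00 + $68.35 = $637.86
Net pay = $2,734.08 − $637.86 = $2,096.22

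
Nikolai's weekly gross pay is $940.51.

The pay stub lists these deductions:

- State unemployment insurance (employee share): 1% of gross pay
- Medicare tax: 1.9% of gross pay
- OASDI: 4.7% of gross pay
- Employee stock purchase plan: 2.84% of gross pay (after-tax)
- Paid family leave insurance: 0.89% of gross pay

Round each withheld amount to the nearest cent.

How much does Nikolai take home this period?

$833.95

OASDI: $940.51 × 0.047 = $44.20
Paid family leave insurance: $940.51 × 0.0089 = $8.37
Medicare tax: $940.51 × 0.019 = $17.87
State unemployment insurance (employee share): $940.51 × 0.01 = $9.41
Employee stock purchase plan: $940.51 × 0.0284 = $26.71
Total deductions = $44.20 + $8.37 + $17.87 + $9.41 + $26.71 = $106.56
Net pay = $940.51 − $106.56 = $833.95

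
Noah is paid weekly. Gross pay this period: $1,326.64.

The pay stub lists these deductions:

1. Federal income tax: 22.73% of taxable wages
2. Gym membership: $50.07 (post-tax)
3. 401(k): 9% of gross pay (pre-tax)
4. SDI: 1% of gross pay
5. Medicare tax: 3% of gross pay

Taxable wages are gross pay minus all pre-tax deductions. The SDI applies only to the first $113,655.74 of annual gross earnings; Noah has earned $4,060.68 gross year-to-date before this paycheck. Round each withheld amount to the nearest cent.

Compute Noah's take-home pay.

401(k): $1,326.64 × 0.09 = $119.40
Taxable wages = $1,326.64 − $119.40 = $1,207.24
Federal income tax: $1,207.24 × 0.2273 = $274.41
Medicare tax: $1,326.64 × 0.03 = $39.80
SDI: cap not yet reached, full $1,326.64 is subject → $1,326.64 × 0.01 = $13.27
Gym membership: $50.07
Total deductions = $119.40 + $274.41 + $39.80 + $13.27 + $50.07 = $496.95
Net pay = $1,326.64 − $496.95 = $829.69

$829.69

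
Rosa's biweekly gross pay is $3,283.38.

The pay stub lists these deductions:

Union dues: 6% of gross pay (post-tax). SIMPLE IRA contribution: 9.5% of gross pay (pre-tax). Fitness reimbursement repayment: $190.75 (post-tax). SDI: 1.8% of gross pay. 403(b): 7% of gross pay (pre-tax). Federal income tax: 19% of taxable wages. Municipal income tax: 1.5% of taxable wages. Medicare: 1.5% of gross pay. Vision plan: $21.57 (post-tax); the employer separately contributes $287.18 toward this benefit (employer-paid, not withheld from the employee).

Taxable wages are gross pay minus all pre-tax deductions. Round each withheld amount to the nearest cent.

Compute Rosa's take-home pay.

$1,661.92

403(b): $3,283.38 × 0.07 = $229.84
SIMPLE IRA contribution: $3,283.38 × 0.095 = $311.92
Pre-tax total = $229.84 + $311.92 = $541.76
Taxable wages = $3,283.38 − $541.76 = $2,741.62
Municipal income tax: $2,741.62 × 0.015 = $41.12
Federal income tax: $2,741.62 × 0.19 = $520.91
Medicare: $3,283.38 × 0.015 = $49.25
SDI: $3,283.38 × 0.018 = $59.10
Fitness reimbursement repayment: $190.75
Vision plan: $21.57
Union dues: $3,283.38 × 0.06 = $197.00
(Employer's $287.18 toward vision plan is not withheld from the employee.)
Total deductions = $229.84 + $311.92 + $41.12 + $520.91 + $49.25 + $59.10 + $190.75 + $21.57 + $197.00 = $1,621.46
Net pay = $3,283.38 − $1,621.46 = $1,661.92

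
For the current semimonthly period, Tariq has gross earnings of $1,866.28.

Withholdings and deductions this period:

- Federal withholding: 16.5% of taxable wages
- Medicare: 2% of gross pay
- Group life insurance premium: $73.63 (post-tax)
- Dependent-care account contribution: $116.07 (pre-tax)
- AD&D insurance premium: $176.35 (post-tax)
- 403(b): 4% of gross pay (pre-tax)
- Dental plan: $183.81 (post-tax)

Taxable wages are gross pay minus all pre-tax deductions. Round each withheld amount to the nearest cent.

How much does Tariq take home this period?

$927.97

403(b): $1,866.28 × 0.04 = $74.65
Dependent-care account contribution: $116.07
Pre-tax total = $74.65 + $116.07 = $190.72
Taxable wages = $1,866.28 − $190.72 = $1,675.56
Federal withholding: $1,675.56 × 0.165 = $276.47
Medicare: $1,866.28 × 0.02 = $37.33
Dental plan: $183.81
AD&D insurance premium: $176.35
Group life insurance premium: $73.63
Total deductions = $74.65 + $116.07 + $276.47 + $37.33 + $183.81 + $176.35 + $73.63 = $938.31
Net pay = $1,866.28 − $938.31 = $927.97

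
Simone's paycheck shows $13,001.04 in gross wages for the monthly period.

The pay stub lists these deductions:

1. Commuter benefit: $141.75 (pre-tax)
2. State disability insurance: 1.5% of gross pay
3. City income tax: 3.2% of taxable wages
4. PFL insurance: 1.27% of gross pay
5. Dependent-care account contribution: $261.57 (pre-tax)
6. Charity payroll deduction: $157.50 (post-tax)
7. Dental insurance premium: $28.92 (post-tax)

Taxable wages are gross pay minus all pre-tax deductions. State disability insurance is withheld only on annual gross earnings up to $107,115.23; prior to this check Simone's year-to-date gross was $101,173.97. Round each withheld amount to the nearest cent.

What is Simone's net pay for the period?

$11,753.94

Commuter benefit: $141.75
Dependent-care account contribution: $261.57
Pre-tax total = $141.75 + $261.57 = $403.32
Taxable wages = $13,001.04 − $403.32 = $12,597.72
City income tax: $12,597.72 × 0.032 = $403.13
PFL insurance: $13,001.04 × 0.0127 = $165.11
State disability insurance: only $107,115.23 − $101,173.97 = $5,941.26 of this check is subject → $5,941.26 × 0.015 = $89.12
Dental insurance premium: $28.92
Charity payroll deduction: $157.50
Total deductions = $141.75 + $261.57 + $403.13 + $165.11 + $89.12 + $28.92 + $157.50 = $1,247.10
Net pay = $13,001.04 − $1,247.10 = $11,753.94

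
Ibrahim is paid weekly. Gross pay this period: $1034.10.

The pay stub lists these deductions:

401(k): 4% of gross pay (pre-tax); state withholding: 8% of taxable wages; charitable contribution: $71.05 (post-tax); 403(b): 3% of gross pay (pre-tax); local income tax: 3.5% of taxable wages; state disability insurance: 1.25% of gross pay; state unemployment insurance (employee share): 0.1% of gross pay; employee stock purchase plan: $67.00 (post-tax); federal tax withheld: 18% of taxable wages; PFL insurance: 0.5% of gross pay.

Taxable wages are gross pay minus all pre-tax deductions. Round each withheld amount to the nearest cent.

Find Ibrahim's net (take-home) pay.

$520.83

403(b): $1034.10 × 0.03 = $31.02
401(k): $1034.10 × 0.04 = $41.36
Pre-tax total = $31.02 + $41.36 = $72.38
Taxable wages = $1034.10 − $72.38 = $961.72
Federal tax withheld: $961.72 × 0.18 = $173.11
Local income tax: $961.72 × 0.035 = $33.66
State withholding: $961.72 × 0.08 = $76.94
State disability insurance: $1034.10 × 0.0125 = $12.93
State unemployment insurance (employee share): $1034.10 × 0.001 = $1.03
PFL insurance: $1034.10 × 0.005 = $5.17
Employee stock purchase plan: $67.00
Charitable contribution: $71.05
Total deductions = $31.02 + $41.36 + $173.11 + $33.66 + $76.94 + $12.93 + $1.03 + $5.17 + $67.00 + $71.05 = $513.27
Net pay = $1034.10 − $513.27 = $520.83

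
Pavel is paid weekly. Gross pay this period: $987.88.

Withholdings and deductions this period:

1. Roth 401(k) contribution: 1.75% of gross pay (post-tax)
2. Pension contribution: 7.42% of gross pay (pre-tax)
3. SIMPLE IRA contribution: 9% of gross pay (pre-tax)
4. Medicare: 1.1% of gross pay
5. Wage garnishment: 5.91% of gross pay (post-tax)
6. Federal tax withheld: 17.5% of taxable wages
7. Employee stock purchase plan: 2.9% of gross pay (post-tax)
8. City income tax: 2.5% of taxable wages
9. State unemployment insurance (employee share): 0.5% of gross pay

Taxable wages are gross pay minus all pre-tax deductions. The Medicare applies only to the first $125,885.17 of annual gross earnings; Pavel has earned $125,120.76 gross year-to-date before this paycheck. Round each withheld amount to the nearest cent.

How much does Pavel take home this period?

$542.87

Pension contribution: $987.88 × 0.0742 = $73.30
SIMPLE IRA contribution: $987.88 × 0.09 = $88.91
Pre-tax total = $73.30 + $88.91 = $162.21
Taxable wages = $987.88 − $162.21 = $825.67
Federal tax withheld: $825.67 × 0.175 = $144.49
City income tax: $825.67 × 0.025 = $20.64
Medicare: only $125,885.17 − $125,120.76 = $764.41 of this check is subject → $764.41 × 0.011 = $8.41
State unemployment insurance (employee share): $987.88 × 0.005 = $4.94
Roth 401(k) contribution: $987.88 × 0.0175 = $17.29
Wage garnishment: $987.88 × 0.0591 = $58.38
Employee stock purchase plan: $987.88 × 0.029 = $28.65
Total deductions = $73.30 + $88.91 + $144.49 + $20.64 + $8.41 + $4.94 + $17.29 + $58.38 + $28.65 = $445.01
Net pay = $987.88 − $445.01 = $542.87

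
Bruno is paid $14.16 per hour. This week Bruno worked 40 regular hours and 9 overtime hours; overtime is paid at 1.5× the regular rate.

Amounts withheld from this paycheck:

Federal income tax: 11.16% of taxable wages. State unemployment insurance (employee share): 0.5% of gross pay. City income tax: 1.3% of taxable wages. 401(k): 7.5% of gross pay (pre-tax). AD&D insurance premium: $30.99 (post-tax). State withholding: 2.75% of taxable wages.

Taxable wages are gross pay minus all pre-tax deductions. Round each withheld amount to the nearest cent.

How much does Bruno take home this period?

Regular pay: 40 × $14.16 = $566.40
Overtime pay: 9 × $14.16 × 1.5 = $191.16
Gross pay = $566.40 + $191.16 = $757.56
401(k): $757.56 × 0.075 = $56.82
Taxable wages = $757.56 − $56.82 = $700.74
State withholding: $700.74 × 0.0275 = $19.27
City income tax: $700.74 × 0.013 = $9.11
Federal income tax: $700.74 × 0.1116 = $78.20
State unemployment insurance (employee share): $757.56 × 0.005 = $3.79
AD&D insurance premium: $30.99
Total deductions = $56.82 + $19.27 + $9.11 + $78.20 + $3.79 + $30.99 = $198.18
Net pay = $757.56 − $198.18 = $559.38

$559.38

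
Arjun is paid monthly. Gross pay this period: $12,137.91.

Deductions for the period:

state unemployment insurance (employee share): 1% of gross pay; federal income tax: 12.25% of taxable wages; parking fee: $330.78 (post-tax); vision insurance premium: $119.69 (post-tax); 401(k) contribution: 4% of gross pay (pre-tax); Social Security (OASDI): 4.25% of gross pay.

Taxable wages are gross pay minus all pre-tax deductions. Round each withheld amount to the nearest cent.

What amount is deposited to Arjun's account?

$9,137.26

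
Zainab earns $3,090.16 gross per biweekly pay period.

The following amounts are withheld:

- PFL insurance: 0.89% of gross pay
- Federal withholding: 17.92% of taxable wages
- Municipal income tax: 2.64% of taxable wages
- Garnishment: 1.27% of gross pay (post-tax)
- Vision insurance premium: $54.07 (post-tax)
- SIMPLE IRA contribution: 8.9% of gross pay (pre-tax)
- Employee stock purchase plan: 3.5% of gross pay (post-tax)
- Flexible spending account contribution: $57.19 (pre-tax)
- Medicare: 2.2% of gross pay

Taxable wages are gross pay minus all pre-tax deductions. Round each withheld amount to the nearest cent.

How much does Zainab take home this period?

Flexible spending account contribution: $57.19
SIMPLE IRA contribution: $3,090.16 × 0.089 = $275.02
Pre-tax total = $57.19 + $275.02 = $332.21
Taxable wages = $3,090.16 − $332.21 = $2,757.95
Municipal income tax: $2,757.95 × 0.0264 = $72.81
Federal withholding: $2,757.95 × 0.1792 = $494.22
Medicare: $3,090.16 × 0.022 = $67.98
PFL insurance: $3,090.16 × 0.0089 = $27.50
Garnishment: $3,090.16 × 0.0127 = $39.25
Employee stock purchase plan: $3,090.16 × 0.035 = $108.16
Vision insurance premium: $54.07
Total deductions = $57.19 + $275.02 + $72.81 + $494.22 + $67.98 + $27.50 + $39.25 + $108.16 + $54.07 = $1,196.20
Net pay = $3,090.16 − $1,196.20 = $1,893.96

$1,893.96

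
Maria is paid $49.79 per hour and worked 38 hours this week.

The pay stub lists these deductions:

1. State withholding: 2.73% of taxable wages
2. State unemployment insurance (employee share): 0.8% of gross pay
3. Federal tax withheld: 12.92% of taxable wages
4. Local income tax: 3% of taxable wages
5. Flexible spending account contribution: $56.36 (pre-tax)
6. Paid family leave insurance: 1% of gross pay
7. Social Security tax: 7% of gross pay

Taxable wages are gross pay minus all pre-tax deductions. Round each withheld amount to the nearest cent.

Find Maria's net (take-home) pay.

$1,326.81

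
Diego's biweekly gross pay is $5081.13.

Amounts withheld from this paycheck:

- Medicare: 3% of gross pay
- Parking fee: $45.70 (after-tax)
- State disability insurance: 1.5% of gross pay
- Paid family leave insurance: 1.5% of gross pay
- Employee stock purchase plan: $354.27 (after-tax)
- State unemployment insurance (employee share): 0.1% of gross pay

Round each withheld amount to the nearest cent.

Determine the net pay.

Paid family leave insurance: $5081.13 × 0.015 = $76.22
State unemployment insurance (employee share): $5081.13 × 0.001 = $5.08
Medicare: $5081.13 × 0.03 = $152.43
State disability insurance: $5081.13 × 0.015 = $76.22
Employee stock purchase plan: $354.27
Parking fee: $45.70
Total deductions = $76.22 + $5.08 + $152.43 + $76.22 + $354.27 + $45.70 = $709.92
Net pay = $5081.13 − $709.92 = $4371.21

$4371.21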